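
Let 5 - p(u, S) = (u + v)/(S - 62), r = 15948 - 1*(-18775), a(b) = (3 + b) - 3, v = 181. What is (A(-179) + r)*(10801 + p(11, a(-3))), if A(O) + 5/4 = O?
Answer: 48538228761/130 ≈ 3.7337e+8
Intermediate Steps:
A(O) = -5/4 + O
a(b) = b
r = 34723 (r = 15948 + 18775 = 34723)
p(u, S) = 5 - (181 + u)/(-62 + S) (p(u, S) = 5 - (u + 181)/(S - 62) = 5 - (181 + u)/(-62 + S))
(A(-179) + r)*(10801 + p(11, a(-3))) = ((-5/4 - 179) + 34723)*(10801 + (-491 - 1*11 + 5*(-3))/(-62 - 3)) = (-721/4 + 34723)*(10801 + (-491 - 11 - 15)/(-65)) = 138171*(10801 - 1/65*(-517))/4 = 138171*(10801 + 517/65)/4 = (138171/4)*(702582/65) = 48538228761/130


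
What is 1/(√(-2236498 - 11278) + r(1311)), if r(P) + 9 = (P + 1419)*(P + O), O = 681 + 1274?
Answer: 8916171/79498107549017 - 4*I*√140486/79498107549017 ≈ 1.1216e-7 - 1.8859e-11*I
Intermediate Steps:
O = 1955
r(P) = -9 + (1419 + P)*(1955 + P) (r(P) = -9 + (P + 1419)*(P + 1955) = -9 + (1419 + P)*(1955 + P))
1/(√(-2236498 - 11278) + r(1311)) = 1/(√(-2236498 - 11278) + (2774136 + 1311² + 3374*1311)) = 1/(√(-2247776) + (2774136 + 1718721 + 4423314)) = 1/(4*I*√140486 + 8916171) = 1/(8916171 + 4*I*√140486)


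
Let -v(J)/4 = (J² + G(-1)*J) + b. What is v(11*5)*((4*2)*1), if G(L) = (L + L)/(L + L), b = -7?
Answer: -98336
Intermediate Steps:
G(L) = 1 (G(L) = (2*L)/((2*L)) = (2*L)*(1/(2*L)) = 1)
v(J) = 28 - 4*J - 4*J² (v(J) = -4*((J² + 1*J) - 7) = -4*((J² + J) - 7) = -4*((J + J²) - 7) = -4*(-7 + J + J²) = 28 - 4*J - 4*J²)
v(11*5)*((4*2)*1) = (28 - 44*5 - 4*(11*5)²)*((4*2)*1) = (28 - 4*55 - 4*55²)*(8*1) = (28 - 220 - 4*3025)*8 = (28 - 220 - 12100)*8 = -12292*8 = -98336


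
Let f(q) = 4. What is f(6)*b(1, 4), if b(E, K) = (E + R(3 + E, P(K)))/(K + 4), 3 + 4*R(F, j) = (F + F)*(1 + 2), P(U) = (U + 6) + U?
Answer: 25/8 ≈ 3.1250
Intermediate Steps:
P(U) = 6 + 2*U (P(U) = (6 + U) + U = 6 + 2*U)
R(F, j) = -¾ + 3*F/2 (R(F, j) = -¾ + ((F + F)*(1 + 2))/4 = -¾ + ((2*F)*3)/4 = -¾ + (6*F)/4 = -¾ + 3*F/2)
b(E, K) = (15/4 + 5*E/2)/(4 + K) (b(E, K) = (E + (-¾ + 3*(3 + E)/2))/(K + 4) = (E + (-¾ + (9/2 + 3*E/2)))/(4 + K) = (E + (15/4 + 3*E/2))/(4 + K) = (15/4 + 5*E/2)/(4 + K))
f(6)*b(1, 4) = 4*(5*(3 + 2*1)/(4*(4 + 4))) = 4*((5/4)*(3 + 2)/8) = 4*((5/4)*(⅛)*5) = 4*(25/32) = 25/8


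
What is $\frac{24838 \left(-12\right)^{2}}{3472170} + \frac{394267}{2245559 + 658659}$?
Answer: $\frac{1959399541981}{1680656435510} \approx 1.1659$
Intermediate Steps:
$\frac{24838 \left(-12\right)^{2}}{3472170} + \frac{394267}{2245559 + 658659} = 24838 \cdot 144 \cdot \frac{1}{3472170} + \frac{394267}{2904218} = 3576672 \cdot \frac{1}{3472170} + 394267 \cdot \frac{1}{2904218} = \frac{596112}{578695} + \frac{394267}{2904218} = \frac{1959399541981}{1680656435510}$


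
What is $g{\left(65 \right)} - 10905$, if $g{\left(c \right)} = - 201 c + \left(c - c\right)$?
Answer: $-23970$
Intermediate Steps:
$g{\left(c \right)} = - 201 c$ ($g{\left(c \right)} = - 201 c + 0 = - 201 c$)
$g{\left(65 \right)} - 10905 = \left(-201\right) 65 - 10905 = -13065 - 10905 = -23970$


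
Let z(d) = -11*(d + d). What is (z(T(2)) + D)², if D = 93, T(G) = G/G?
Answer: 5041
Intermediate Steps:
T(G) = 1
z(d) = -22*d
(z(T(2)) + D)² = (-22*1 + 93)² = (-22 + 93)² = 71² = 5041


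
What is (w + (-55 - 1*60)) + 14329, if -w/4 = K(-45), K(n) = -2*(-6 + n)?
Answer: 13806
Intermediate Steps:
K(n) = 12 - 2*n
w = -408 (w = -4*(12 - 2*(-45)) = -4*(12 + 90) = -4*102 = -408)
(w + (-55 - 1*60)) + 14329 = (-408 + (-55 - 1*60)) + 14329 = (-408 + (-55 - 60)) + 14329 = (-408 - 115) + 14329 = -523 + 14329 = 13806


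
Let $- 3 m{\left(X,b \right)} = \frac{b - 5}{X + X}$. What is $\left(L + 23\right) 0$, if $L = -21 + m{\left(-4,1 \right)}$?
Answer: $0$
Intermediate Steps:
$m{\left(X,b \right)} = - \frac{-5 + b}{6 X}$ ($m{\left(X,b \right)} = - \frac{\left(b - 5\right) \frac{1}{X + X}}{3} = - \frac{\left(-5 + b\right) \frac{1}{2 X}}{3} = - \frac{\frac{1}{2} \frac{1}{X} \left(-5 + b\right)}{3} = - \frac{-5 + b}{6 X}$)
$L = - \frac{127}{6}$ ($L = -21 + \frac{5 - 1}{6 \left(-4\right)} = -21 + \frac{1}{6} \left(- \frac{1}{4}\right) \left(5 - 1\right) = -21 + \frac{1}{6} \left(- \frac{1}{4}\right) 4 = -21 - \frac{1}{6} = - \frac{127}{6} \approx -21.167$)
$\left(L + 23\right) 0 = \left(- \frac{127}{6} + 23\right) 0 = \frac{11}{6} \cdot 0 = 0$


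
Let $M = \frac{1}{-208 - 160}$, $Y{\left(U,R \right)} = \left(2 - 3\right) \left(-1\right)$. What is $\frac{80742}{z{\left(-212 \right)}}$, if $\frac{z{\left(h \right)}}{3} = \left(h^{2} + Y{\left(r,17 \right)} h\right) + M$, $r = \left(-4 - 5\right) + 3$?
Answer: $\frac{9904352}{16461375} \approx 0.60167$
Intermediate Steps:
$r = -6$ ($r = -9 + 3 = -6$)
$Y{\left(U,R \right)} = 1$ ($Y{\left(U,R \right)} = \left(-1\right) \left(-1\right) = 1$)
$M = - \frac{1}{368}$ ($M = \frac{1}{-368} = - \frac{1}{368} \approx -0.0027174$)
$z{\left(h \right)} = - \frac{3}{368} + 3 h + 3 h^{2}$ ($z{\left(h \right)} = 3 \left(\left(h^{2} + 1 h\right) - \frac{1}{368}\right) = 3 \left(\left(h^{2} + h\right) - \frac{1}{368}\right) = 3 \left(\left(h + h^{2}\right) - \frac{1}{368}\right) = 3 \left(- \frac{1}{368} + h + h^{2}\right) = - \frac{3}{368} + 3 h + 3 h^{2}$)
$\frac{80742}{z{\left(-212 \right)}} = \frac{80742}{- \frac{3}{368} + 3 \left(-212\right) + 3 \left(-212\right)^{2}} = \frac{80742}{- \frac{3}{368} - 636 + 3 \cdot 44944} = \frac{80742}{- \frac{3}{368} - 636 + 134832} = \frac{80742}{\frac{49384125}{368}} = 80742 \cdot \frac{368}{49384125} = \frac{9904352}{16461375}$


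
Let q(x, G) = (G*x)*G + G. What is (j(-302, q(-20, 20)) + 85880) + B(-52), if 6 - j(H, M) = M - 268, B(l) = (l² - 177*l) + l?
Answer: 105990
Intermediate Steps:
B(l) = l² - 176*l
q(x, G) = G + x*G² (q(x, G) = x*G² + G = G + x*G²)
j(H, M) = 274 - M (j(H, M) = 6 - (M - 268) = 6 - (-268 + M) = 6 + (268 - M) = 274 - M)
(j(-302, q(-20, 20)) + 85880) + B(-52) = ((274 - 20*(1 + 20*(-20))) + 85880) - 52*(-176 - 52) = ((274 - 20*(1 - 400)) + 85880) - 52*(-228) = ((274 - 20*(-399)) + 85880) + 11856 = ((274 - 1*(-7980)) + 85880) + 11856 = ((274 + 7980) + 85880) + 11856 = (8254 + 85880) + 11856 = 94134 + 11856 = 105990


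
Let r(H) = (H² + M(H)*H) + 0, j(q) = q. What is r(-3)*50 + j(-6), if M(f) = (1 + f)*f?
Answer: -456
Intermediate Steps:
M(f) = f*(1 + f)
r(H) = H² + H²*(1 + H) (r(H) = (H² + (H*(1 + H))*H) + 0 = (H² + H²*(1 + H)) + 0 = H² + H²*(1 + H))
r(-3)*50 + j(-6) = ((-3)²*(2 - 3))*50 - 6 = (9*(-1))*50 - 6 = -9*50 - 6 = -450 - 6 = -456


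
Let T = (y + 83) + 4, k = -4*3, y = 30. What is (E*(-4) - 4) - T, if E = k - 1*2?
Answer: -65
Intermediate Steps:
k = -12
T = 117 (T = (30 + 83) + 4 = 113 + 4 = 117)
E = -14 (E = -12 - 1*2 = -12 - 2 = -14)
(E*(-4) - 4) - T = (-14*(-4) - 4) - 1*117 = (56 - 4) - 117 = 52 - 117 = -65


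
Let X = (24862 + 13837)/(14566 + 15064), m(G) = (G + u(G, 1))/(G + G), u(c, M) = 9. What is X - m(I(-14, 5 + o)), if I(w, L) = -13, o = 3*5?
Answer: 443827/385190 ≈ 1.1522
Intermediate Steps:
o = 15
m(G) = (9 + G)/(2*G) (m(G) = (G + 9)/(G + G) = (9 + G)/((2*G)) = (9 + G)*(1/(2*G)) = (9 + G)/(2*G))
X = 38699/29630 ≈ 1.3061
X - m(I(-14, 5 + o)) = 38699/29630 - (9 - 13)/(2*(-13)) = 38699/29630 - (-1)*(-4)/(2*13) = 38699/29630 - 1*2/13 = 38699/29630 - 2/13 = 443827/385190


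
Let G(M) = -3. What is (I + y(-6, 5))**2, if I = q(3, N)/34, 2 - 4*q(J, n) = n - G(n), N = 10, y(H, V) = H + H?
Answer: 2699449/18496 ≈ 145.95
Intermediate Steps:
y(H, V) = 2*H
q(J, n) = -1/4 - n/4 (q(J, n) = 1/2 - (n - 1*(-3))/4 = 1/2 - (n + 3)/4 = 1/2 - (3 + n)/4 = 1/2 + (-3/4 - n/4) = -1/4 - n/4)
I = -11/136 (I = (-1/4 - 1/4*10)/34 = (-1/4 - 5/2)*(1/34) = -11/4*1/34 = -11/136 ≈ -0.080882)
(I + y(-6, 5))**2 = (-11/136 + 2*(-6))**2 = (-11/136 - 12)**2 = (-1643/136)**2 = 2699449/18496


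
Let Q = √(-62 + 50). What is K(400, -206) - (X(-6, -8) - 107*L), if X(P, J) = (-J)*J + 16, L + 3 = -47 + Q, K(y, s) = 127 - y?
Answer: -5575 + 214*I*√3 ≈ -5575.0 + 370.66*I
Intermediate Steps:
Q = 2*I*√3 (Q = √(-12) = 2*I*√3 ≈ 3.4641*I)
L = -50 + 2*I*√3 (L = -3 + (-47 + 2*I*√3) = -50 + 2*I*√3 ≈ -50.0 + 3.4641*I)
X(P, J) = 16 - J² (X(P, J) = -J² + 16 = 16 - J²)
K(400, -206) - (X(-6, -8) - 107*L) = (127 - 1*400) - ((16 - 1*(-8)²) - 107*(-50 + 2*I*√3)) = (127 - 400) - ((16 - 1*64) + (5350 - 214*I*√3)) = -273 - ((16 - 64) + (5350 - 214*I*√3)) = -273 - (-48 + (5350 - 214*I*√3)) = -273 - (5302 - 214*I*√3) = -273 + (-5302 + 214*I*√3) = -5575 + 214*I*√3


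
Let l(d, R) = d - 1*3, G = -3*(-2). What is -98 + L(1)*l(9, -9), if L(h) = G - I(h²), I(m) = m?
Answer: -68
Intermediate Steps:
G = 6
l(d, R) = -3 + d (l(d, R) = d - 3 = -3 + d)
L(h) = 6 - h²
-98 + L(1)*l(9, -9) = -98 + (6 - 1*1²)*(-3 + 9) = -98 + (6 - 1*1)*6 = -98 + (6 - 1)*6 = -98 + 5*6 = -98 + 30 = -68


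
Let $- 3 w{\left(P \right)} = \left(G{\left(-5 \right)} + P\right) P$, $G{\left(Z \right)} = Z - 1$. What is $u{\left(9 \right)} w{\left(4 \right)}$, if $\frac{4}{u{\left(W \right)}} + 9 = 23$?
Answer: $\frac{16}{21} \approx 0.7619$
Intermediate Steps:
$u{\left(W \right)} = \frac{2}{7}$ ($u{\left(W \right)} = \frac{4}{-9 + 23} = \frac{4}{14} = 4 \cdot \frac{1}{14} = \frac{2}{7}$)
$G{\left(Z \right)} = -1 + Z$
$w{\left(P \right)} = - \frac{P \left(-6 + P\right)}{3}$ ($w{\left(P \right)} = - \frac{\left(\left(-1 - 5\right) + P\right) P}{3} = - \frac{\left(-6 + P\right) P}{3} = - \frac{P \left(-6 + P\right)}{3}$)
$u{\left(9 \right)} w{\left(4 \right)} = \frac{2 \cdot \frac{1}{3} \cdot 4 \left(6 - 4\right)}{7} = \frac{2 \cdot \frac{1}{3} \cdot 4 \cdot 2}{7} = \frac{2}{7} \cdot \frac{8}{3} = \frac{16}{21}$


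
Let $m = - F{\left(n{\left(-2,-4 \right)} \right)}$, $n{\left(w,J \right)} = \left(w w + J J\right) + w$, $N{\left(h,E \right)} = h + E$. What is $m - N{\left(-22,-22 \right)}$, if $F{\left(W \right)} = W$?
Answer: $26$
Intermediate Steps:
$N{\left(h,E \right)} = E + h$
$n{\left(w,J \right)} = w + J^{2} + w^{2}$ ($n{\left(w,J \right)} = \left(w^{2} + J^{2}\right) + w = \left(J^{2} + w^{2}\right) + w = w + J^{2} + w^{2}$)
$m = -18$ ($m = - (-2 + \left(-4\right)^{2} + \left(-2\right)^{2}) = - (-2 + 16 + 4) = \left(-1\right) 18 = -18$)
$m - N{\left(-22,-22 \right)} = -18 - \left(-22 - 22\right) = -18 - -44 = -18 + 44 = 26$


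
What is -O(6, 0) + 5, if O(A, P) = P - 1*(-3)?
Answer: 2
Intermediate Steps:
O(A, P) = 3 + P (O(A, P) = P + 3 = 3 + P)
-O(6, 0) + 5 = -(3 + 0) + 5 = -1*3 + 5 = -3 + 5 = 2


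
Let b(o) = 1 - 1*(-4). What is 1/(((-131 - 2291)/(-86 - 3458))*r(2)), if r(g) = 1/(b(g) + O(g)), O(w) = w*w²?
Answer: 23036/1211 ≈ 19.022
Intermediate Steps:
b(o) = 5 (b(o) = 1 + 4 = 5)
O(w) = w³
r(g) = 1/(5 + g³)
1/(((-131 - 2291)/(-86 - 3458))*r(2)) = 1/(((-131 - 2291)/(-86 - 3458))/(5 + 2³)) = 1/((-2422/(-3544))/(5 + 8)) = 1/(-2422*(-1/3544)/13) = 1/((1211/1772)*(1/13)) = 1/(1211/23036) = 23036/1211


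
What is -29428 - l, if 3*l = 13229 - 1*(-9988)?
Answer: -37167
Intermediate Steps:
l = 7739 (l = (13229 - 1*(-9988))/3 = (13229 + 9988)/3 = (⅓)*23217 = 7739)
-29428 - l = -29428 - 1*7739 = -29428 - 7739 = -37167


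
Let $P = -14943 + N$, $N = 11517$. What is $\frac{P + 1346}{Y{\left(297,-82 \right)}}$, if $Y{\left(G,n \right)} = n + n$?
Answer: $\frac{520}{41} \approx 12.683$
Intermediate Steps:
$Y{\left(G,n \right)} = 2 n$
$P = -3426$ ($P = -14943 + 11517 = -3426$)
$\frac{P + 1346}{Y{\left(297,-82 \right)}} = \frac{-3426 + 1346}{2 \left(-82\right)} = - \frac{2080}{-164} = \left(-2080\right) \left(- \frac{1}{164}\right) = \frac{520}{41}$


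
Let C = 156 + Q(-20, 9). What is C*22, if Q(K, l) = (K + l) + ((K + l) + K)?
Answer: 2508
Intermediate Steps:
Q(K, l) = 2*l + 3*K (Q(K, l) = (K + l) + (l + 2*K) = 2*l + 3*K)
C = 114 (C = 156 + (2*9 + 3*(-20)) = 156 + (18 - 60) = 156 - 42 = 114)
C*22 = 114*22 = 2508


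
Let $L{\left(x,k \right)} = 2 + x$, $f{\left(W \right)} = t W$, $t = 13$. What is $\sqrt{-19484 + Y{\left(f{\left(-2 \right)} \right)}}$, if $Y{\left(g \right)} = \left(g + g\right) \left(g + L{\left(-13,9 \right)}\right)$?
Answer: $2 i \sqrt{4390} \approx 132.51 i$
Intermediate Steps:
$f{\left(W \right)} = 13 W$
$Y{\left(g \right)} = 2 g \left(-11 + g\right)$ ($Y{\left(g \right)} = \left(g + g\right) \left(g + \left(2 - 13\right)\right) = 2 g \left(g - 11\right) = 2 g \left(-11 + g\right)$)
$\sqrt{-19484 + Y{\left(f{\left(-2 \right)} \right)}} = \sqrt{-19484 + 2 \cdot 13 \left(-2\right) \left(-11 + 13 \left(-2\right)\right)} = \sqrt{-19484 + 2 \left(-26\right) \left(-11 - 26\right)} = \sqrt{-19484 + 2 \left(-26\right) \left(-37\right)} = \sqrt{-19484 + 1924} = \sqrt{-17560} = 2 i \sqrt{4390}$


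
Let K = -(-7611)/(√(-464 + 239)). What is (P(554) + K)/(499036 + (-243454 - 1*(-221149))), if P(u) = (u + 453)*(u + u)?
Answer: 1115756/476731 - 2537*I/2383655 ≈ 2.3404 - 0.0010643*I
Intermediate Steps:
P(u) = 2*u*(453 + u) (P(u) = (453 + u)*(2*u) = 2*u*(453 + u))
K = -2537*I/5 (K = -(-7611)/(√(-225)) = -(-7611)/(15*I) = -(-7611)*(-I/15) = -2537*I/5 ≈ -507.4*I)
(P(554) + K)/(499036 + (-243454 - 1*(-221149))) = (2*554*(453 + 554) - 2537*I/5)/(499036 + (-243454 - 1*(-221149))) = (2*554*1007 - 2537*I/5)/(499036 + (-243454 + 221149)) = (1115756 - 2537*I/5)/(499036 - 22305) = (1115756 - 2537*I/5)/476731 = (1115756 - 2537*I/5)*(1/476731) = 1115756/476731 - 2537*I/2383655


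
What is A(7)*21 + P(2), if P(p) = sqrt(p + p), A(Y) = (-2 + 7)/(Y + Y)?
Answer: 19/2 ≈ 9.5000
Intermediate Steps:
A(Y) = 5/(2*Y) (A(Y) = 5/((2*Y)) = 5*(1/(2*Y)) = 5/(2*Y))
P(p) = sqrt(2)*sqrt(p) (P(p) = sqrt(2*p) = sqrt(2)*sqrt(p))
A(7)*21 + P(2) = ((5/2)/7)*21 + sqrt(2)*sqrt(2) = ((5/2)*(1/7))*21 + 2 = (5/14)*21 + 2 = 15/2 + 2 = 19/2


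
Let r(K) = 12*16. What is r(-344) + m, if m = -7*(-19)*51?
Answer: 6975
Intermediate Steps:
m = 6783 (m = 133*51 = 6783)
r(K) = 192
r(-344) + m = 192 + 6783 = 6975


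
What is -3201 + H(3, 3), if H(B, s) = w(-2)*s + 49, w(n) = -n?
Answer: -3146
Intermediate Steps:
H(B, s) = 49 + 2*s (H(B, s) = (-1*(-2))*s + 49 = 2*s + 49 = 49 + 2*s)
-3201 + H(3, 3) = -3201 + (49 + 2*3) = -3201 + (49 + 6) = -3201 + 55 = -3146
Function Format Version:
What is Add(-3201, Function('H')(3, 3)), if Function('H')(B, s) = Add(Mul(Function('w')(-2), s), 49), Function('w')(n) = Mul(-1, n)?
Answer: -3146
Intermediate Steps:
Function('H')(B, s) = Add(49, Mul(2, s)) (Function('H')(B, s) = Add(Mul(Mul(-1, -2), s), 49) = Add(Mul(2, s), 49) = Add(49, Mul(2, s)))
Add(-3201, Function('H')(3, 3)) = Add(-3201, Add(49, Mul(2, 3))) = Add(-3201, Add(49, 6)) = Add(-3201, 55) = -3146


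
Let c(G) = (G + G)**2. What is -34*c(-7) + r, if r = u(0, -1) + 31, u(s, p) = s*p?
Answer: -6633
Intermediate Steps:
u(s, p) = p*s
r = 31 (r = -1*0 + 31 = 0 + 31 = 31)
c(G) = 4*G**2 (c(G) = (2*G)**2 = 4*G**2)
-34*c(-7) + r = -136*(-7)**2 + 31 = -136*49 + 31 = -34*196 + 31 = -6664 + 31 = -6633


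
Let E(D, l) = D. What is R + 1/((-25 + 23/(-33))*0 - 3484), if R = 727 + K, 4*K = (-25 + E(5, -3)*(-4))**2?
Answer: 2148321/1742 ≈ 1233.3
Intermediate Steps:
K = 2025/4 (K = (-25 + 5*(-4))**2/4 = (-25 - 20)**2/4 = (1/4)*(-45)**2 = (1/4)*2025 = 2025/4 ≈ 506.25)
R = 4933/4 (R = 727 + 2025/4 = 4933/4 ≈ 1233.3)
R + 1/((-25 + 23/(-33))*0 - 3484) = 4933/4 + 1/((-25 + 23/(-33))*0 - 3484) = 4933/4 + 1/((-25 + 23*(-1/33))*0 - 3484) = 4933/4 + 1/((-25 - 23/33)*0 - 3484) = 4933/4 + 1/(-848/33*0 - 3484) = 4933/4 + 1/(0 - 3484) = 4933/4 + 1/(-3484) = 4933/4 - 1/3484 = 2148321/1742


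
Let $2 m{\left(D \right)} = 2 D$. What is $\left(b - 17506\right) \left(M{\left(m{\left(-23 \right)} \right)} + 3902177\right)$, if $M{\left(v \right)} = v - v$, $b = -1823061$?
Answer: $-7182218214359$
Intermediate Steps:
$m{\left(D \right)} = D$ ($m{\left(D \right)} = \frac{2 D}{2} = D$)
$M{\left(v \right)} = 0$
$\left(b - 17506\right) \left(M{\left(m{\left(-23 \right)} \right)} + 3902177\right) = \left(-1823061 - 17506\right) \left(0 + 3902177\right) = \left(-1840567\right) 3902177 = -7182218214359$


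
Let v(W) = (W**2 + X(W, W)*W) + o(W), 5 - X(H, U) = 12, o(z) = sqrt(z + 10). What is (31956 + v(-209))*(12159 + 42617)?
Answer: 4223229600 + 54776*I*sqrt(199) ≈ 4.2232e+9 + 7.7271e+5*I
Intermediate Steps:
o(z) = sqrt(10 + z)
X(H, U) = -7 (X(H, U) = 5 - 1*12 = 5 - 12 = -7)
v(W) = W**2 + sqrt(10 + W) - 7*W (v(W) = (W**2 - 7*W) + sqrt(10 + W) = W**2 + sqrt(10 + W) - 7*W)
(31956 + v(-209))*(12159 + 42617) = (31956 + ((-209)**2 + sqrt(10 - 209) - 7*(-209)))*(12159 + 42617) = (31956 + (43681 + sqrt(-199) + 1463))*54776 = (31956 + (43681 + I*sqrt(199) + 1463))*54776 = (31956 + (45144 + I*sqrt(199)))*54776 = (77100 + I*sqrt(199))*54776 = 4223229600 + 54776*I*sqrt(199)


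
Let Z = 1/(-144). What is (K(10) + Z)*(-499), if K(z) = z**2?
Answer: -7185101/144 ≈ -49897.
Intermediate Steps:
Z = -1/144 ≈ -0.0069444
(K(10) + Z)*(-499) = (10**2 - 1/144)*(-499) = (100 - 1/144)*(-499) = (14399/144)*(-499) = -7185101/144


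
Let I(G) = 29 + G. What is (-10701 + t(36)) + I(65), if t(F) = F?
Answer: -10571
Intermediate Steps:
(-10701 + t(36)) + I(65) = (-10701 + 36) + (29 + 65) = -10665 + 94 = -10571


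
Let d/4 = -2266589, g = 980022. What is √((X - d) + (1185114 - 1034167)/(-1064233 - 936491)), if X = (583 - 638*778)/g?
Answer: √242056228309622840215834103955/163396127994 ≈ 3011.0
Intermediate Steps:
d = -9066356 (d = 4*(-2266589) = -9066356)
X = -495781/980022 (X = (583 - 638*778)/980022 = (583 - 496364)*(1/980022) = -495781*1/980022 = -495781/980022 ≈ -0.50589)
√((X - d) + (1185114 - 1034167)/(-1064233 - 936491)) = √((-495781/980022 - 1*(-9066356)) + (1185114 - 1034167)/(-1064233 - 936491)) = √((-495781/980022 + 9066356) + 150947/(-2000724)) = √(8885227844051/980022 + 150947*(-1/2000724)) = √(8885227844051/980022 - 150947/2000724) = √(2962814740854952015/326792255988) = √242056228309622840215834103955/163396127994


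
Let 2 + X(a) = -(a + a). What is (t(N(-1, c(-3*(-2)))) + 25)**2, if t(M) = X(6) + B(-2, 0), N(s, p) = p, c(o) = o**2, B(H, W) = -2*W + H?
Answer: 81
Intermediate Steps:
X(a) = -2 - 2*a (X(a) = -2 - (a + a) = -2 - 2*a)
B(H, W) = H - 2*W
t(M) = -16 (t(M) = (-2 - 2*6) + (-2 - 2*0) = (-2 - 12) + (-2 + 0) = -14 - 2 = -16)
(t(N(-1, c(-3*(-2)))) + 25)**2 = (-16 + 25)**2 = 9**2 = 81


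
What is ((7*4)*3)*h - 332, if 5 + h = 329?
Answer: 26884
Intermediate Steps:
h = 324 (h = -5 + 329 = 324)
((7*4)*3)*h - 332 = ((7*4)*3)*324 - 332 = (28*3)*324 - 332 = 84*324 - 332 = 27216 - 332 = 26884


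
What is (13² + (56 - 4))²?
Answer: 48841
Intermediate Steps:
(13² + (56 - 4))² = (169 + 52)² = 221² = 48841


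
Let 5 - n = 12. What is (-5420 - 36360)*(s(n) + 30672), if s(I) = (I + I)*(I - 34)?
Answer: -1305457880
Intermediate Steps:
n = -7 (n = 5 - 1*12 = 5 - 12 = -7)
s(I) = 2*I*(-34 + I) (s(I) = (2*I)*(-34 + I) = 2*I*(-34 + I))
(-5420 - 36360)*(s(n) + 30672) = (-5420 - 36360)*(2*(-7)*(-34 - 7) + 30672) = -41780*(2*(-7)*(-41) + 30672) = -41780*(574 + 30672) = -41780*31246 = -1305457880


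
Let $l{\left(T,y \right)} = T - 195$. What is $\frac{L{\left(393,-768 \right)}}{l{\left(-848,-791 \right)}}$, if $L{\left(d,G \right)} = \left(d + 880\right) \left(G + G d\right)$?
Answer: $\frac{385199616}{1043} \approx 3.6932 \cdot 10^{5}$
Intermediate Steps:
$l{\left(T,y \right)} = -195 + T$ ($l{\left(T,y \right)} = T - 195 = -195 + T$)
$L{\left(d,G \right)} = \left(880 + d\right) \left(G + G d\right)$
$\frac{L{\left(393,-768 \right)}}{l{\left(-848,-791 \right)}} = \frac{\left(-768\right) \left(880 + 393^{2} + 881 \cdot 393\right)}{-195 - 848} = \frac{\left(-768\right) \left(880 + 154449 + 346233\right)}{-1043} = \left(-768\right) 501562 \left(- \frac{1}{1043}\right) = \left(-385199616\right) \left(- \frac{1}{1043}\right) = \frac{385199616}{1043}$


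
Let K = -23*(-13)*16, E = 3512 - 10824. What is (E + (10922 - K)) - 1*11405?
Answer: -12579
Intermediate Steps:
E = -7312
K = 4784 (K = 299*16 = 4784)
(E + (10922 - K)) - 1*11405 = (-7312 + (10922 - 1*4784)) - 1*11405 = (-7312 + (10922 - 4784)) - 11405 = (-7312 + 6138) - 11405 = -1174 - 11405 = -12579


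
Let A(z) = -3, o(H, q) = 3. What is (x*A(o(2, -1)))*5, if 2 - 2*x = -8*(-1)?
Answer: 45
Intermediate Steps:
x = -3 (x = 1 - (-4)*(-1) = 1 - 1/2*8 = 1 - 4 = -3)
(x*A(o(2, -1)))*5 = -3*(-3)*5 = 9*5 = 45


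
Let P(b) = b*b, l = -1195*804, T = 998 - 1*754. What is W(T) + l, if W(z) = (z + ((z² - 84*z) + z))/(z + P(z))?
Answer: -235390938/245 ≈ -9.6078e+5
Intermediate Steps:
T = 244 (T = 998 - 754 = 244)
l = -960780
P(b) = b²
W(z) = (z² - 82*z)/(z + z²) (W(z) = (z + ((z² - 84*z) + z))/(z + z²) = (z + (z² - 83*z))/(z + z²) = (z² - 82*z)/(z + z²))
W(T) + l = (-82 + 244)/(1 + 244) - 960780 = 162/245 - 960780 = -235390938/245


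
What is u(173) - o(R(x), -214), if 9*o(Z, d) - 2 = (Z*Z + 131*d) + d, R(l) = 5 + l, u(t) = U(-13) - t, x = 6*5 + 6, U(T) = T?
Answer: 8297/3 ≈ 2765.7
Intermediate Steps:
x = 36 (x = 30 + 6 = 36)
u(t) = -13 - t
o(Z, d) = 2/9 + Z²/9 + 44*d/3 (o(Z, d) = 2/9 + ((Z*Z + 131*d) + d)/9 = 2/9 + ((Z² + 131*d) + d)/9 = 2/9 + (Z² + 132*d)/9 = 2/9 + (Z²/9 + 44*d/3) = 2/9 + Z²/9 + 44*d/3)
u(173) - o(R(x), -214) = (-13 - 1*173) - (2/9 + (5 + 36)²/9 + (44/3)*(-214)) = (-13 - 173) - (2/9 + (⅑)*41² - 9416/3) = -186 - (2/9 + (⅑)*1681 - 9416/3) = -186 - (2/9 + 1681/9 - 9416/3) = -186 - 1*(-8855/3) = -186 + 8855/3 = 8297/3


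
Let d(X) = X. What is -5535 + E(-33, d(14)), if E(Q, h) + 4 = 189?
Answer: -5350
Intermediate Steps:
E(Q, h) = 185 (E(Q, h) = -4 + 189 = 185)
-5535 + E(-33, d(14)) = -5535 + 185 = -5350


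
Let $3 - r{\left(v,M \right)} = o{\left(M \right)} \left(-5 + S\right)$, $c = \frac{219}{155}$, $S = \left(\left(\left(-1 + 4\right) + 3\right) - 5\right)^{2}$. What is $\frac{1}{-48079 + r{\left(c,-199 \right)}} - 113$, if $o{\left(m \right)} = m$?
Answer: $- \frac{5522537}{48872} \approx -113.0$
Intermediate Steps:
$S = 1$ ($S = \left(\left(3 + 3\right) - 5\right)^{2} = \left(6 - 5\right)^{2} = 1^{2} = 1$)
$c = \frac{219}{155}$ ($c = 219 \cdot \frac{1}{155} = \frac{219}{155} \approx 1.4129$)
$r{\left(v,M \right)} = 3 + 4 M$ ($r{\left(v,M \right)} = 3 - M \left(-5 + 1\right) = 3 - M \left(-4\right) = 3 - - 4 M = 3 + 4 M$)
$\frac{1}{-48079 + r{\left(c,-199 \right)}} - 113 = \frac{1}{-48079 + \left(3 + 4 \left(-199\right)\right)} - 113 = \frac{1}{-48079 + \left(3 - 796\right)} - 113 = \frac{1}{-48079 - 793} - 113 = \frac{1}{-48872} - 113 = - \frac{1}{48872} - 113 = - \frac{5522537}{48872}$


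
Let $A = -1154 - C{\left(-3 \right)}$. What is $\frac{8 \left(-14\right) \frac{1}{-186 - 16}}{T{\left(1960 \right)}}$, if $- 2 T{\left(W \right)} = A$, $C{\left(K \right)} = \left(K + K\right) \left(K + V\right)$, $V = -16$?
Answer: $\frac{28}{32017} \approx 0.00087454$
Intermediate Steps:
$C{\left(K \right)} = 2 K \left(-16 + K\right)$ ($C{\left(K \right)} = \left(K + K\right) \left(K - 16\right) = 2 K \left(-16 + K\right)$)
$A = -1268$ ($A = -1154 - 2 \left(-3\right) \left(-16 - 3\right) = -1154 - 2 \left(-3\right) \left(-19\right) = -1154 - 114 = -1268$)
$T{\left(W \right)} = 634$ ($T{\left(W \right)} = \left(- \frac{1}{2}\right) \left(-1268\right) = 634$)
$\frac{8 \left(-14\right) \frac{1}{-186 - 16}}{T{\left(1960 \right)}} = \frac{8 \left(-14\right) \frac{1}{-186 - 16}}{634} = - \frac{112}{-202} \cdot \frac{1}{634} = \left(-112\right) \left(- \frac{1}{202}\right) \frac{1}{634} = \frac{56}{101} \cdot \frac{1}{634} = \frac{28}{32017}$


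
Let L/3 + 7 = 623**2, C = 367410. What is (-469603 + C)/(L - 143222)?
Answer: -102193/1021144 ≈ -0.10008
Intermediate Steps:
L = 1164366 (L = -21 + 3*623**2 = -21 + 3*388129 = -21 + 1164387 = 1164366)
(-469603 + C)/(L - 143222) = (-469603 + 367410)/(1164366 - 143222) = -102193/1021144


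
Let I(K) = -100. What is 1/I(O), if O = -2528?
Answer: -1/100 ≈ -0.010000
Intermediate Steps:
1/I(O) = 1/(-100) = -1/100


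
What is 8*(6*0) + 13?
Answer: 13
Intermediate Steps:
8*(6*0) + 13 = 8*0 + 13 = 0 + 13 = 13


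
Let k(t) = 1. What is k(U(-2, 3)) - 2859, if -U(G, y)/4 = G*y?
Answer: -2858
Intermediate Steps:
U(G, y) = -4*G*y
k(U(-2, 3)) - 2859 = 1 - 2859 = -2858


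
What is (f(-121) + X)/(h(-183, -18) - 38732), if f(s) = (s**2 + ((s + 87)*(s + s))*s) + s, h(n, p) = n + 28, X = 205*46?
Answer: 971638/38887 ≈ 24.986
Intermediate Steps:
X = 9430
h(n, p) = 28 + n
f(s) = s + s**2 + 2*s**2*(87 + s) (f(s) = (s**2 + ((87 + s)*(2*s))*s) + s = (s**2 + (2*s*(87 + s))*s) + s = (s**2 + 2*s**2*(87 + s)) + s = s + s**2 + 2*s**2*(87 + s))
(f(-121) + X)/(h(-183, -18) - 38732) = (-121*(1 + 2*(-121)**2 + 175*(-121)) + 9430)/((28 - 183) - 38732) = (-121*(1 + 2*14641 - 21175) + 9430)/(-155 - 38732) = (-121*(1 + 29282 - 21175) + 9430)/(-38887) = (-121*8108 + 9430)*(-1/38887) = (-981068 + 9430)*(-1/38887) = -971638*(-1/38887) = 971638/38887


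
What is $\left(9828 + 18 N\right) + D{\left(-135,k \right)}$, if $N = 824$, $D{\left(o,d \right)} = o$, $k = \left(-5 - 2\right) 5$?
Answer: $24525$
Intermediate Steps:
$k = -35$ ($k = \left(-7\right) 5 = -35$)
$\left(9828 + 18 N\right) + D{\left(-135,k \right)} = \left(9828 + 18 \cdot 824\right) - 135 = \left(9828 + 14832\right) - 135 = 24660 - 135 = 24525$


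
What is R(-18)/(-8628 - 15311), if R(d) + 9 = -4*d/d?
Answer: 13/23939 ≈ 0.00054305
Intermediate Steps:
R(d) = -13 (R(d) = -9 - 4*d/d = -9 - 4*1 = -9 - 4 = -13)
R(-18)/(-8628 - 15311) = -13/(-8628 - 15311) = -13/(-23939) = -1/23939*(-13) = 13/23939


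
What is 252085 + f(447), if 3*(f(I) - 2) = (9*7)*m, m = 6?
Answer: 252213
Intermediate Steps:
f(I) = 128 (f(I) = 2 + ((9*7)*6)/3 = 2 + (63*6)/3 = 2 + (1/3)*378 = 2 + 126 = 128)
252085 + f(447) = 252085 + 128 = 252213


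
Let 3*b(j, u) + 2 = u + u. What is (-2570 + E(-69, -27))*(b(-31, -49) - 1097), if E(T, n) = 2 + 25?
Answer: 8623313/3 ≈ 2.8744e+6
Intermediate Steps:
b(j, u) = -⅔ + 2*u/3 (b(j, u) = -⅔ + (u + u)/3 = -⅔ + (2*u)/3 = -⅔ + 2*u/3)
E(T, n) = 27
(-2570 + E(-69, -27))*(b(-31, -49) - 1097) = (-2570 + 27)*((-⅔ + (⅔)*(-49)) - 1097) = -2543*((-⅔ - 98/3) - 1097) = -2543*(-100/3 - 1097) = -2543*(-3391/3) = 8623313/3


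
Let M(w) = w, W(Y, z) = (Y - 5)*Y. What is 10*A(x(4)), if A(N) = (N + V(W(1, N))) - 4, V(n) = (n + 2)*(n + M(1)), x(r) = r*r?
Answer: 180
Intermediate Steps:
W(Y, z) = Y*(-5 + Y) (W(Y, z) = (-5 + Y)*Y = Y*(-5 + Y))
x(r) = r**2
V(n) = (1 + n)*(2 + n) (V(n) = (n + 2)*(n + 1) = (2 + n)*(1 + n) = (1 + n)*(2 + n))
A(N) = 2 + N (A(N) = (N + (2 + (1*(-5 + 1))**2 + 3*(1*(-5 + 1)))) - 4 = (N + (2 + (1*(-4))**2 + 3*(1*(-4)))) - 4 = (N + (2 + (-4)**2 + 3*(-4))) - 4 = (N + (2 + 16 - 12)) - 4 = (N + 6) - 4 = (6 + N) - 4 = 2 + N)
10*A(x(4)) = 10*(2 + 4**2) = 10*(2 + 16) = 10*18 = 180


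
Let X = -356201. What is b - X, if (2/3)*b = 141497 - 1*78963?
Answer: 450002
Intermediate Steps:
b = 93801 (b = 3*(141497 - 1*78963)/2 = 3*(141497 - 78963)/2 = (3/2)*62534 = 93801)
b - X = 93801 - 1*(-356201) = 93801 + 356201 = 450002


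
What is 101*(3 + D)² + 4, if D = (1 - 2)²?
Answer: 1620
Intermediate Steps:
D = 1 (D = (-1)² = 1)
101*(3 + D)² + 4 = 101*(3 + 1)² + 4 = 101*4² + 4 = 101*16 + 4 = 1616 + 4 = 1620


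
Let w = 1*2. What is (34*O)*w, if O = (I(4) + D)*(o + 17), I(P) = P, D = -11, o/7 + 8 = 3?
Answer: 8568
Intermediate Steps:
o = -35 (o = -56 + 7*3 = -56 + 21 = -35)
w = 2
O = 126 (O = (4 - 11)*(-35 + 17) = -7*(-18) = 126)
(34*O)*w = (34*126)*2 = 4284*2 = 8568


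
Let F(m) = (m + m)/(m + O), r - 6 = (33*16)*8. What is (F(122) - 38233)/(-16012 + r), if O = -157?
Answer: 1338399/412370 ≈ 3.2456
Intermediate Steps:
r = 4230 (r = 6 + (33*16)*8 = 6 + 528*8 = 6 + 4224 = 4230)
F(m) = 2*m/(-157 + m) (F(m) = (m + m)/(m - 157) = (2*m)/(-157 + m) = 2*m/(-157 + m))
(F(122) - 38233)/(-16012 + r) = (2*122/(-157 + 122) - 38233)/(-16012 + 4230) = (2*122/(-35) - 38233)/(-11782) = (2*122*(-1/35) - 38233)*(-1/11782) = (-244/35 - 38233)*(-1/11782) = -1338399/35*(-1/11782) = 1338399/412370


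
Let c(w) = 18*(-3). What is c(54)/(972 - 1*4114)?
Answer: 27/1571 ≈ 0.017186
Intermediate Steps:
c(w) = -54
c(54)/(972 - 1*4114) = -54/(972 - 1*4114) = -54/(972 - 4114) = -54/(-3142) = -54*(-1/3142) = 27/1571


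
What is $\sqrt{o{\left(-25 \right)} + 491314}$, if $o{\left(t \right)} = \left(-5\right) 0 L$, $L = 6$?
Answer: $\sqrt{491314} \approx 700.94$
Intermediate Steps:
$o{\left(t \right)} = 0$ ($o{\left(t \right)} = \left(-5\right) 0 \cdot 6 = 0 \cdot 6 = 0$)
$\sqrt{o{\left(-25 \right)} + 491314} = \sqrt{0 + 491314} = \sqrt{491314}$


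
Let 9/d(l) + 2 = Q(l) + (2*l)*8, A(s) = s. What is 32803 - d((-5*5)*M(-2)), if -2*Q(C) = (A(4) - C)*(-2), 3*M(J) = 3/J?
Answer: 12432319/379 ≈ 32803.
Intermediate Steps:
M(J) = 1/J (M(J) = (3/J)/3 = 1/J)
Q(C) = 4 - C (Q(C) = -(4 - C)*(-2)/2 = -(-8 + 2*C)/2 = 4 - C)
d(l) = 9/(2 + 15*l) (d(l) = 9/(-2 + ((4 - l) + (2*l)*8)) = 9/(-2 + ((4 - l) + 16*l)) = 9/(-2 + (4 + 15*l)) = 9/(2 + 15*l))
32803 - d((-5*5)*M(-2)) = 32803 - 9/(2 + 15*(-5*5/(-2))) = 32803 - 9/(2 + 15*(-25*(-½))) = 32803 - 9/(2 + 15*(25/2)) = 32803 - 9/(2 + 375/2) = 32803 - 9/379/2 = 32803 - 9*2/379 = 32803 - 1*18/379 = 32803 - 18/379 = 12432319/379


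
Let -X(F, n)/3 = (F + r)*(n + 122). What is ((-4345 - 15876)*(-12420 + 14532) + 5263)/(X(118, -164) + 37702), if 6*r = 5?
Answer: -42701489/52675 ≈ -810.66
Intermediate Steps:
r = ⅚ (r = (⅙)*5 = ⅚ ≈ 0.83333)
X(F, n) = -3*(122 + n)*(⅚ + F) (X(F, n) = -3*(F + ⅚)*(n + 122) = -3*(⅚ + F)*(122 + n) = -3*(122 + n)*(⅚ + F))
((-4345 - 15876)*(-12420 + 14532) + 5263)/(X(118, -164) + 37702) = ((-4345 - 15876)*(-12420 + 14532) + 5263)/((-305 - 366*118 - 5/2*(-164) - 3*118*(-164)) + 37702) = (-20221*2112 + 5263)/((-305 - 43188 + 410 + 58056) + 37702) = (-42706752 + 5263)/(14973 + 37702) = -42701489/52675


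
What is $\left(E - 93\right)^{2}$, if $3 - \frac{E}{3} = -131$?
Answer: $95481$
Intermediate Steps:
$E = 402$ ($E = 9 - -393 = 9 + 393 = 402$)
$\left(E - 93\right)^{2} = \left(402 - 93\right)^{2} = 309^{2} = 95481$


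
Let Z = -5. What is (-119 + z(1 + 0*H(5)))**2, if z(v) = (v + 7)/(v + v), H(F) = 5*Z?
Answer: 13225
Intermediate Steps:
H(F) = -25 (H(F) = 5*(-5) = -25)
z(v) = (7 + v)/(2*v) (z(v) = (7 + v)/((2*v)) = (7 + v)*(1/(2*v)) = (7 + v)/(2*v))
(-119 + z(1 + 0*H(5)))**2 = (-119 + (7 + (1 + 0*(-25)))/(2*(1 + 0*(-25))))**2 = (-119 + (7 + (1 + 0))/(2*(1 + 0)))**2 = (-119 + (1/2)*(7 + 1)/1)**2 = (-119 + (1/2)*1*8)**2 = (-119 + 4)**2 = (-115)**2 = 13225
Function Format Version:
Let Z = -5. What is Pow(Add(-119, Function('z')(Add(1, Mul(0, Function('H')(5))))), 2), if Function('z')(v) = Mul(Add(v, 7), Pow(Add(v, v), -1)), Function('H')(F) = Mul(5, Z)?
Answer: 13225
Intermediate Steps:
Function('H')(F) = -25 (Function('H')(F) = Mul(5, -5) = -25)
Function('z')(v) = Mul(Rational(1, 2), Pow(v, -1), Add(7, v)) (Function('z')(v) = Mul(Add(7, v), Pow(Mul(2, v), -1)) = Mul(Add(7, v), Mul(Rational(1, 2), Pow(v, -1))) = Mul(Rational(1, 2), Pow(v, -1), Add(7, v)))
Pow(Add(-119, Function('z')(Add(1, Mul(0, Function('H')(5))))), 2) = Pow(Add(-119, Mul(Rational(1, 2), Pow(Add(1, Mul(0, -25)), -1), Add(7, Add(1, Mul(0, -25))))), 2) = Pow(Add(-119, Mul(Rational(1, 2), Pow(Add(1, 0), -1), Add(7, Add(1, 0)))), 2) = Pow(Add(-119, Mul(Rational(1, 2), Pow(1, -1), Add(7, 1))), 2) = Pow(Add(-119, Mul(Rational(1, 2), 1, 8)), 2) = Pow(Add(-119, 4), 2) = Pow(-115, 2) = 13225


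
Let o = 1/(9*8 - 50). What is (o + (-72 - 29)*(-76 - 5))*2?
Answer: 179983/11 ≈ 16362.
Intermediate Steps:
o = 1/22 (o = 1/(72 - 50) = 1/22 ≈ 0.045455)
(o + (-72 - 29)*(-76 - 5))*2 = (1/22 + (-72 - 29)*(-76 - 5))*2 = (1/22 - 101*(-81))*2 = (1/22 + 8181)*2 = (179983/22)*2 = 179983/11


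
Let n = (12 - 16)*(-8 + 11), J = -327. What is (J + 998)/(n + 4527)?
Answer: 671/4515 ≈ 0.14862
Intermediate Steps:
n = -12 (n = -4*3 = -12)
(J + 998)/(n + 4527) = (-327 + 998)/(-12 + 4527) = 671/4515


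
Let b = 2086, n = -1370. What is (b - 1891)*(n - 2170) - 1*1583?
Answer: -691883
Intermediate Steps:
(b - 1891)*(n - 2170) - 1*1583 = (2086 - 1891)*(-1370 - 2170) - 1*1583 = 195*(-3540) - 1583 = -690300 - 1583 = -691883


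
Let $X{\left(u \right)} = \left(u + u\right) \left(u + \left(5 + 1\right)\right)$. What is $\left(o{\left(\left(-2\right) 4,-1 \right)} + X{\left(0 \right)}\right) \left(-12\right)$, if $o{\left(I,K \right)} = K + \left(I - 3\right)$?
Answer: $144$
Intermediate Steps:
$X{\left(u \right)} = 2 u \left(6 + u\right)$ ($X{\left(u \right)} = 2 u \left(u + 6\right) = 2 u \left(6 + u\right)$)
$o{\left(I,K \right)} = -3 + I + K$ ($o{\left(I,K \right)} = K + \left(I - 3\right) = K + \left(-3 + I\right) = -3 + I + K$)
$\left(o{\left(\left(-2\right) 4,-1 \right)} + X{\left(0 \right)}\right) \left(-12\right) = \left(\left(-3 - 8 - 1\right) + 2 \cdot 0 \left(6 + 0\right)\right) \left(-12\right) = \left(\left(-3 - 8 - 1\right) + 2 \cdot 0 \cdot 6\right) \left(-12\right) = \left(-12 + 0\right) \left(-12\right) = \left(-12\right) \left(-12\right) = 144$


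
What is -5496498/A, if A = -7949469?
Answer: 1832166/2649823 ≈ 0.69143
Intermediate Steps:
-5496498/A = -5496498/(-7949469) = -5496498*(-1/7949469) = 1832166/2649823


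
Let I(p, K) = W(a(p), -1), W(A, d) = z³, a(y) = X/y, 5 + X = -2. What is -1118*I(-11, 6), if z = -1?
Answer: 1118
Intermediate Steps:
X = -7 (X = -5 - 2 = -7)
a(y) = -7/y
W(A, d) = -1 (W(A, d) = (-1)³ = -1)
I(p, K) = -1
-1118*I(-11, 6) = -1118*(-1) = 1118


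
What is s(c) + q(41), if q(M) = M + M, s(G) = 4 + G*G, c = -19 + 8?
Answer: 207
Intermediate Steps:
c = -11
s(G) = 4 + G²
q(M) = 2*M
s(c) + q(41) = (4 + (-11)²) + 2*41 = (4 + 121) + 82 = 125 + 82 = 207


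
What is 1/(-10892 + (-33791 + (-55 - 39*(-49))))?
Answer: -1/42827 ≈ -2.3350e-5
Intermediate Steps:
1/(-10892 + (-33791 + (-55 - 39*(-49)))) = 1/(-10892 + (-33791 + (-55 + 1911))) = 1/(-10892 + (-33791 + 1856)) = 1/(-10892 - 31935) = 1/(-42827) = -1/42827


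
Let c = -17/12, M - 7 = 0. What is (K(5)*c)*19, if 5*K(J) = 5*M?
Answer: -2261/12 ≈ -188.42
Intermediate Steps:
M = 7 (M = 7 + 0 = 7)
c = -17/12 (c = -17*1/12 = -17/12 ≈ -1.4167)
K(J) = 7 (K(J) = (5*7)/5 = (1/5)*35 = 7)
(K(5)*c)*19 = (7*(-17/12))*19 = -119/12*19 = -2261/12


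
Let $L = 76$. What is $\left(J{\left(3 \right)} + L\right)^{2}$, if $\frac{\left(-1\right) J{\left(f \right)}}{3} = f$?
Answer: $4489$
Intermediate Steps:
$J{\left(f \right)} = - 3 f$
$\left(J{\left(3 \right)} + L\right)^{2} = \left(\left(-3\right) 3 + 76\right)^{2} = \left(-9 + 76\right)^{2} = 67^{2} = 4489$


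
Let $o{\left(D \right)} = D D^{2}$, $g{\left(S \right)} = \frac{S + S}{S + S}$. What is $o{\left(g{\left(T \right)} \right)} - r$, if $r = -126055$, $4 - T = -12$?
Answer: $126056$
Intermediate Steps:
$T = 16$ ($T = 4 - -12 = 4 + 12 = 16$)
$g{\left(S \right)} = 1$ ($g{\left(S \right)} = \frac{2 S}{2 S} = 2 S \frac{1}{2 S} = 1$)
$o{\left(D \right)} = D^{3}$
$o{\left(g{\left(T \right)} \right)} - r = 1^{3} - -126055 = 1 + 126055 = 126056$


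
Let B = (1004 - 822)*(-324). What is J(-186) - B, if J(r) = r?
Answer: 58782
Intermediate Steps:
B = -58968 (B = 182*(-324) = -58968)
J(-186) - B = -186 - 1*(-58968) = -186 + 58968 = 58782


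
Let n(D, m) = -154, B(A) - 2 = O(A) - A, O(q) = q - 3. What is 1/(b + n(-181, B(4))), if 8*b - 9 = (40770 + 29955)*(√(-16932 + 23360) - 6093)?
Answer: -861857296/46416836661597601 - 282900*√1607/46416836661597601 ≈ -1.8812e-8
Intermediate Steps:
O(q) = -3 + q
B(A) = -1 (B(A) = 2 + ((-3 + A) - A) = 2 - 3 = -1)
b = -53865927 + 70725*√1607/4 (b = 9/8 + ((40770 + 29955)*(√(-16932 + 23360) - 6093))/8 = 9/8 + (70725*(√6428 - 6093))/8 = 9/8 + (70725*(2*√1607 - 6093))/8 = 9/8 + (70725*(-6093 + 2*√1607))/8 = 9/8 + (-430927425 + 141450*√1607)/8 = 9/8 + (-430927425/8 + 70725*√1607/4) = -53865927 + 70725*√1607/4 ≈ -5.3157e+7)
1/(b + n(-181, B(4))) = 1/((-53865927 + 70725*√1607/4) - 154) = 1/(-53866081 + 70725*√1607/4)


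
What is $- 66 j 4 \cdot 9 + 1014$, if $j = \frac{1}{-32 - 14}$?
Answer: $\frac{24510}{23} \approx 1065.7$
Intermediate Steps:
$j = - \frac{1}{46}$ ($j = \frac{1}{-46} = - \frac{1}{46} \approx -0.021739$)
$- 66 j 4 \cdot 9 + 1014 = \left(-66\right) \left(- \frac{1}{46}\right) 4 \cdot 9 + 1014 = \frac{33}{23} \cdot 36 + 1014 = \frac{1188}{23} + 1014 = \frac{24510}{23}$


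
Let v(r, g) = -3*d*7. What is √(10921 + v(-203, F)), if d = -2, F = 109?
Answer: √10963 ≈ 104.70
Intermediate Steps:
v(r, g) = 42 (v(r, g) = -3*(-2)*7 = 6*7 = 42)
√(10921 + v(-203, F)) = √(10921 + 42) = √10963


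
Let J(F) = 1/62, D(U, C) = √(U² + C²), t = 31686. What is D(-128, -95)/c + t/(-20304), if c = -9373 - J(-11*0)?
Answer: -5281/3384 - 62*√25409/581127 ≈ -1.5776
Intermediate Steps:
D(U, C) = √(C² + U²)
J(F) = 1/62
c = -581127/62 (c = -9373 - 1*1/62 = -9373 - 1/62 = -581127/62 ≈ -9373.0)
D(-128, -95)/c + t/(-20304) = √((-95)² + (-128)²)/(-581127/62) + 31686/(-20304) = √(9025 + 16384)*(-62/581127) + 31686*(-1/20304) = √25409*(-62/581127) - 5281/3384 = -62*√25409/581127 - 5281/3384 = -5281/3384 - 62*√25409/581127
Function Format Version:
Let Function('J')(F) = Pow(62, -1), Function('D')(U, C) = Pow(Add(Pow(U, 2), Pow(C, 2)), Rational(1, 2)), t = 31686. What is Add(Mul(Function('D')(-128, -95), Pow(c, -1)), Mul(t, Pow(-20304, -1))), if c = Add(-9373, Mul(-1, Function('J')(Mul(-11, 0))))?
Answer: Add(Rational(-5281, 3384), Mul(Rational(-62, 581127), Pow(25409, Rational(1, 2)))) ≈ -1.5776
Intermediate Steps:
Function('D')(U, C) = Pow(Add(Pow(C, 2), Pow(U, 2)), Rational(1, 2))
Function('J')(F) = Rational(1, 62)
c = Rational(-581127, 62) (c = Add(-9373, Mul(-1, Rational(1, 62))) = Add(-9373, Rational(-1, 62)) = Rational(-581127, 62) ≈ -9373.0)
Add(Mul(Function('D')(-128, -95), Pow(c, -1)), Mul(t, Pow(-20304, -1))) = Add(Mul(Pow(Add(Pow(-95, 2), Pow(-128, 2)), Rational(1, 2)), Pow(Rational(-581127, 62), -1)), Mul(31686, Pow(-20304, -1))) = Add(Mul(Pow(Add(9025, 16384), Rational(1, 2)), Rational(-62, 581127)), Mul(31686, Rational(-1, 20304))) = Add(Mul(Pow(25409, Rational(1, 2)), Rational(-62, 581127)), Rational(-5281, 3384)) = Add(Mul(Rational(-62, 581127), Pow(25409, Rational(1, 2))), Rational(-5281, 3384)) = Add(Rational(-5281, 3384), Mul(Rational(-62, 581127), Pow(25409, Rational(1, 2))))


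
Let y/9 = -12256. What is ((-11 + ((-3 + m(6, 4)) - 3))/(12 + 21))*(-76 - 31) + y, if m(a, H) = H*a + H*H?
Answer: -3642493/33 ≈ -1.1038e+5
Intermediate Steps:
y = -110304 (y = 9*(-12256) = -110304)
m(a, H) = H**2 + H*a (m(a, H) = H*a + H**2 = H**2 + H*a)
((-11 + ((-3 + m(6, 4)) - 3))/(12 + 21))*(-76 - 31) + y = ((-11 + ((-3 + 4*(4 + 6)) - 3))/(12 + 21))*(-76 - 31) - 110304 = ((-11 + ((-3 + 4*10) - 3))/33)*(-107) - 110304 = ((-11 + ((-3 + 40) - 3))*(1/33))*(-107) - 110304 = ((-11 + (37 - 3))*(1/33))*(-107) - 110304 = ((-11 + 34)*(1/33))*(-107) - 110304 = (23*(1/33))*(-107) - 110304 = (23/33)*(-107) - 110304 = -2461/33 - 110304 = -3642493/33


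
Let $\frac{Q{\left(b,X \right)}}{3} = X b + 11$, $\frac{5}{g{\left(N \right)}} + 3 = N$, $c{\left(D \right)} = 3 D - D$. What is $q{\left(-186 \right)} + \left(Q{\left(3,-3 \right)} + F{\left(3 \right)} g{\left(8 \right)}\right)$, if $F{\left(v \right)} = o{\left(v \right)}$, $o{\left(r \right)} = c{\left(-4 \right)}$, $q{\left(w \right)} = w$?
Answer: $-188$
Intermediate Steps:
$c{\left(D \right)} = 2 D$
$g{\left(N \right)} = \frac{5}{-3 + N}$
$o{\left(r \right)} = -8$ ($o{\left(r \right)} = 2 \left(-4\right) = -8$)
$F{\left(v \right)} = -8$
$Q{\left(b,X \right)} = 33 + 3 X b$ ($Q{\left(b,X \right)} = 3 \left(X b + 11\right) = 3 \left(11 + X b\right) = 33 + 3 X b$)
$q{\left(-186 \right)} + \left(Q{\left(3,-3 \right)} + F{\left(3 \right)} g{\left(8 \right)}\right) = -186 - \left(-33 + 27 + 8 \cdot 5 \frac{1}{-3 + 8}\right) = -186 + \left(\left(33 - 27\right) - 8 \cdot \frac{5}{5}\right) = -186 + \left(6 - 8 \cdot 5 \cdot \frac{1}{5}\right) = -186 + \left(6 - 8\right) = -186 - 2 = -188$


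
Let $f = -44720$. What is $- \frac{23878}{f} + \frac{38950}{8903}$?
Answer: $\frac{977214917}{199071080} \approx 4.9089$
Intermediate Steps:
$- \frac{23878}{f} + \frac{38950}{8903} = - \frac{23878}{-44720} + \frac{38950}{8903} = \left(-23878\right) \left(- \frac{1}{44720}\right) + 38950 \cdot \frac{1}{8903} = \frac{11939}{22360} + \frac{38950}{8903} = \frac{977214917}{199071080}$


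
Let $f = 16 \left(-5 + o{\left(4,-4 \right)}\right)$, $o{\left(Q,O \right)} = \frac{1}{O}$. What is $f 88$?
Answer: $-7392$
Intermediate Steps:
$f = -84$ ($f = 16 \left(-5 + \frac{1}{-4}\right) = 16 \left(-5 - \frac{1}{4}\right) = 16 \left(- \frac{21}{4}\right) = -84$)
$f 88 = \left(-84\right) 88 = -7392$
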